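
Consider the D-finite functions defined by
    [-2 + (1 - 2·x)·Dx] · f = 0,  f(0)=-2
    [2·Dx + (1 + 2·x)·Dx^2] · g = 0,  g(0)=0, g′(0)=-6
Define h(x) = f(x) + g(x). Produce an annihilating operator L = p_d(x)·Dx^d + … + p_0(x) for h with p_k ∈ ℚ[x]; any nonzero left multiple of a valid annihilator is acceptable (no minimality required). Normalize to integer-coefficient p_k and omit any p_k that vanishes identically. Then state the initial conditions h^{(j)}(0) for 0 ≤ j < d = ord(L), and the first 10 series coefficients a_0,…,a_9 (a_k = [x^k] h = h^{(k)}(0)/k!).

f: a_k = -2, -4, -8, -16, -32, -64, -128, -256, -512, -1024, …
g: a_k = 0, -6, 6, -8, 12, -96/5, 32, -384/7, 96, -512/3, …
L₀ := lclm(L_f,L_g); ord L₀ ≤ 1+2.
L = (40 + 16·x)·Dx + (8 + 64·x + 32·x^2)·Dx^2 + (-3 - 2·x + 12·x^2 + 8·x^3)·Dx^3  (order 3).
h: a_k = -2, -10, -2, -24, -20, -416/5, -96, -2176/7, -416, -3584/3, …
ICs: h(0) = -2, h′(0) = -10, h′′(0) = -4.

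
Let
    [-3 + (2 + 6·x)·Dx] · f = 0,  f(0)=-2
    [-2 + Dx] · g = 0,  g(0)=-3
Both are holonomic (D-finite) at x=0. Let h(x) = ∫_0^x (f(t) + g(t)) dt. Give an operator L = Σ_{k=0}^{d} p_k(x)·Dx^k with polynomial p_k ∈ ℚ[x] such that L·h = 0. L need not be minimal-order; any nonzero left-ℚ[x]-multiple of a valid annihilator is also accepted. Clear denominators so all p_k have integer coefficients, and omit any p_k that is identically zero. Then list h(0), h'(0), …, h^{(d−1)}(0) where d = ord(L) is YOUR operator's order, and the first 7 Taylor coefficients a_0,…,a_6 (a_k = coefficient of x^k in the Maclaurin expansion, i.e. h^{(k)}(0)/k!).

L = (42 + 72·x)·Dx + (-25 - 96·x - 144·x^2)·Dx^2 + (2 + 30·x + 72·x^2)·Dx^3  (order 3).
h: a_k = 0, -5, -9/2, -5/4, -59/32, 277/320, -9017/3840, …
ICs: h(0) = 0, h′(0) = -5, h′′(0) = -9.

f: a_k = -2, -3, 9/4, -27/8, 405/64, -1701/128, 15309/512, …
g: a_k = -3, -6, -6, -4, -2, -4/5, -4/15, …
L₀ := lclm(L_f,L_g); ord L₀ ≤ 1+1.
Integrate: L := L₀·Dx.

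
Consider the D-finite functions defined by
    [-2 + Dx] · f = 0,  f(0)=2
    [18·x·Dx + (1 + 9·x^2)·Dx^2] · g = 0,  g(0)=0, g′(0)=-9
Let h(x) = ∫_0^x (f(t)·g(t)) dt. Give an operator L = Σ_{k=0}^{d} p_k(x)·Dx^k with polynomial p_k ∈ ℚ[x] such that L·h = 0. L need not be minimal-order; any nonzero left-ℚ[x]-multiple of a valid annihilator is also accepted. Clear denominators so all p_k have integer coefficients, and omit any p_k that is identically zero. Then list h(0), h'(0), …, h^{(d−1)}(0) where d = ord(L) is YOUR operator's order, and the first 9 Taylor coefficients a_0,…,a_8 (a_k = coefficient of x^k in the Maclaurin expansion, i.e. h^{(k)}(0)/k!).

f: a_k = 2, 4, 4, 8/3, 4/3, 8/15, 8/45, 16/315, 4/315, …
g: a_k = 0, -9, 0, 27, 0, -729/5, 0, 6561/7, 0, …
Product ⇒ symmetric product L₀, ord ≤ 2.
h=∫₀ˣh₀: take L = L₀·Dx.
L = (4 - 36·x + 36·x^2)·Dx + (-4 + 18·x - 36·x^2)·Dx^2 + (1 + 9·x^2)·Dx^3  (order 3).
h: a_k = 0, 0, -9, -12, 9/2, 84/5, -163/5, -516/7, 23201/140, …
ICs: h(0) = 0, h′(0) = 0, h′′(0) = -18.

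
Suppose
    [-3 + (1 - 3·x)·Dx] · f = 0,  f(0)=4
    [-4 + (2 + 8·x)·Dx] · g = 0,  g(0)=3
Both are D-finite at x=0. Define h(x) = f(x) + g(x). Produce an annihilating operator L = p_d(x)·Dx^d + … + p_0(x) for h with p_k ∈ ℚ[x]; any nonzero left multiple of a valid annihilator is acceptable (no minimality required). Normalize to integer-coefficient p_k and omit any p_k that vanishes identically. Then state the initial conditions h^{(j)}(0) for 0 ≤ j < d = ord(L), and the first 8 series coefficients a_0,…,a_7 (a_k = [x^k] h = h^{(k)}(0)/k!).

L = (-48 - 108·x) + (22 + 120·x + 324·x^2)·Dx + (-1 - 19·x - 6·x^2 + 216·x^3)·Dx^2  (order 2).
h: a_k = 7, 18, 30, 120, 294, 1056, 2664, 9540, …
ICs: h(0) = 7, h′(0) = 18.

f: a_k = 4, 12, 36, 108, 324, 972, 2916, 8748, …
g: a_k = 3, 6, -6, 12, -30, 84, -252, 792, …
Weyl lclm of L_f,L_g ⇒ L₀ (ord ≤ 2).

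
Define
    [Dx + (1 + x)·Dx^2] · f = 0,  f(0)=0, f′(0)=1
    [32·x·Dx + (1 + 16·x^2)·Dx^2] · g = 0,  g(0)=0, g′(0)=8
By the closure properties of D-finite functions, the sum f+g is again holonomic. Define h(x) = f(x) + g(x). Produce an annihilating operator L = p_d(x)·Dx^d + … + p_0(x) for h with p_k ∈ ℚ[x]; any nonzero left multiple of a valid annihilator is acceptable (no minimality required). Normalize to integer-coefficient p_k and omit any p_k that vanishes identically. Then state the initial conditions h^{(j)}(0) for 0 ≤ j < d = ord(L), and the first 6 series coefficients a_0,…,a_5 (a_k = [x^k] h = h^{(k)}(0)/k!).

L = (-32 - 96·x + 1536·x^2 + 512·x^3)·Dx + (-34 - 64·x + 1440·x^2 + 3072·x^3 + 1024·x^4)·Dx^2 + (-1 + 31·x + 32·x^2 + 512·x^3 + 768·x^4 + 256·x^5)·Dx^3  (order 3).
h: a_k = 0, 9, -1/2, -127/3, -1/4, 2049/5, …
ICs: h(0) = 0, h′(0) = 9, h′′(0) = -1.

f: a_k = 0, 1, -1/2, 1/3, -1/4, 1/5, …
g: a_k = 0, 8, 0, -128/3, 0, 2048/5, …
Sum ⇒ L₀ = lclm(L_f,L_g) in ℚ(x)⟨Dx⟩.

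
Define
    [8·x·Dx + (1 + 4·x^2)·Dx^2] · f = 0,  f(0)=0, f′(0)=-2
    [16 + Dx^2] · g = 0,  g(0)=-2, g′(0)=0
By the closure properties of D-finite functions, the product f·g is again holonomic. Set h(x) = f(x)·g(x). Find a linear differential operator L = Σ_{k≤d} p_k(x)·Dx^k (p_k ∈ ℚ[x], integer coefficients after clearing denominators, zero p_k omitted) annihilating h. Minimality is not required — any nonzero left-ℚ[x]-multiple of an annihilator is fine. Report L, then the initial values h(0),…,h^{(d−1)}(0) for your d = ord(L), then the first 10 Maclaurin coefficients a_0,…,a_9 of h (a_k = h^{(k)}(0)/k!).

f: a_k = 0, -2, 0, 8/3, 0, -32/5, 0, 128/7, 0, -512/9, …
g: a_k = -2, 0, 16, 0, -64/3, 0, 512/45, 0, -1024/315, 0, …
Sym-product of L_f,L_g gives L₀ (≤ ord 4).
L = (2560 + 29696·x^2 + 118784·x^4 + 262144·x^6 + 262144·x^8) + (1536·x + 14336·x^3 + 49152·x^5 + 65536·x^7)·Dx + (240 + 3008·x^2 + 13824·x^4 + 32768·x^6 + 32768·x^8)·Dx^2 + (96·x + 896·x^3 + 3072·x^5 + 4096·x^7)·Dx^3 + (5 + 72·x^2 + 400·x^4 + 1024·x^6 + 1024·x^8)·Dx^4  (order 4).
h: a_k = 0, 4, 0, -112/3, 0, 1472/15, 0, -68864/315, 0, 109568/189, …
ICs: h(0) = 0, h′(0) = 4, h′′(0) = 0, h′′′(0) = -224.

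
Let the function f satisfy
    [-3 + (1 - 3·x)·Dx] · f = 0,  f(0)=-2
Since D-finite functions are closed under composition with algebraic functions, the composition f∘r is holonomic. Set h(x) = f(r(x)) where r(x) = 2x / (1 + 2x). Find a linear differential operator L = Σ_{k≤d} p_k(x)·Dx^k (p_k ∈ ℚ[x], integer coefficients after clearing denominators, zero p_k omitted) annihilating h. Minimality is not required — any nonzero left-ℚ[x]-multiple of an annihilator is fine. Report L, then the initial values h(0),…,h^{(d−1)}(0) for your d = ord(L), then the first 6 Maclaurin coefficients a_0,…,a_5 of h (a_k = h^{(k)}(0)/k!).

f: a_k = -2, -6, -18, -54, -162, -486, …
h₀=f(r): pull back L_f along r ⇒ L₀.
L = 6 + (-1 + 2·x + 8·x^2)·Dx  (order 1).
h: a_k = -2, -12, -48, -192, -768, -3072, …
ICs: h(0) = -2.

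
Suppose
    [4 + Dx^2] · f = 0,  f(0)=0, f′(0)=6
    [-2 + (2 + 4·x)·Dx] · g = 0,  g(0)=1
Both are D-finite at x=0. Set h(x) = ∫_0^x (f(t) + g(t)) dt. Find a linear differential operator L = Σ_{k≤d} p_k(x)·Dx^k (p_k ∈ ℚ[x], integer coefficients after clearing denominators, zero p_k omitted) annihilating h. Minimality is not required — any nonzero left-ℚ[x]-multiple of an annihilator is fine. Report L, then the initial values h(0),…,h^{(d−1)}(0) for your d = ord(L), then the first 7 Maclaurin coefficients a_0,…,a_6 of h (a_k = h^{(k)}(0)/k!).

L = (-28 - 64·x - 64·x^2)·Dx + (12 + 88·x + 192·x^2 + 128·x^3)·Dx^2 + (-7 - 16·x - 16·x^2)·Dx^3 + (3 + 22·x + 48·x^2 + 32·x^3)·Dx^4  (order 4).
h: a_k = 0, 1, 7/2, -1/6, -7/8, -1/8, 67/240, …
ICs: h(0) = 0, h′(0) = 1, h′′(0) = 7, h′′′(0) = -1.

f: a_k = 0, 6, 0, -4, 0, 4/5, 0, …
g: a_k = 1, 1, -1/2, 1/2, -5/8, 7/8, -21/16, …
Weyl lclm of L_f,L_g ⇒ L₀ (ord ≤ 3).
∫: right-multiply L₀ by Dx.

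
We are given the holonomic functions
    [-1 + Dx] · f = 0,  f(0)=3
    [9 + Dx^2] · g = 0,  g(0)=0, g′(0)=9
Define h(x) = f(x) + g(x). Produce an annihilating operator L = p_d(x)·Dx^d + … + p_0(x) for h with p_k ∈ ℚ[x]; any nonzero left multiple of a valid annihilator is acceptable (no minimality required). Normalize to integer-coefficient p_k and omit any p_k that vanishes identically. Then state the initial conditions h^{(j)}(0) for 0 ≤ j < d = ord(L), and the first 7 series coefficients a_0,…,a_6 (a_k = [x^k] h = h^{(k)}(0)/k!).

f: a_k = 3, 3, 3/2, 1/2, 1/8, 1/40, 1/240, …
g: a_k = 0, 9, 0, -27/2, 0, 243/40, 0, …
h₀=f+g: left-lcm gives L₀, ord ≤ 3.
L = -9 + 9·Dx - Dx^2 + Dx^3  (order 3).
h: a_k = 3, 12, 3/2, -13, 1/8, 61/10, 1/240, …
ICs: h(0) = 3, h′(0) = 12, h′′(0) = 3.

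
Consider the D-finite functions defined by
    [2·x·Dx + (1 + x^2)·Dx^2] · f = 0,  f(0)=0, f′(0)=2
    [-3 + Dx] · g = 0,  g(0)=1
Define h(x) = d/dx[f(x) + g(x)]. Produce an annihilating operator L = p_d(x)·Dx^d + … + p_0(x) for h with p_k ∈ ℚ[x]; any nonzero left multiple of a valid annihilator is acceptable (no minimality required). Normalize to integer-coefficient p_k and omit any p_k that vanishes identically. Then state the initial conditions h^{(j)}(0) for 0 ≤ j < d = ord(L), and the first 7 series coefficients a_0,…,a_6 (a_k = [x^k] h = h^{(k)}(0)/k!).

f: a_k = 0, 2, 0, -2/3, 0, 2/5, 0, …
g: a_k = 1, 3, 9/2, 9/2, 27/8, 81/40, 81/80, …
f+g: L₀ = lclm(L_f,L_g), ord ≤ 2+1.
Differentiate: ansatz ord ≤ ord L₀ ⇒ L.
L = (6 - 18·x - 18·x^2 - 18·x^3) + (-11 - 12·x^2 - 9·x^4)·Dx + (3 + 2·x + 6·x^2 + 2·x^3 + 3·x^4)·Dx^2  (order 2).
h: a_k = 5, 9, 23/2, 27/2, 97/8, 243/40, 83/80, …
ICs: h(0) = 5, h′(0) = 9.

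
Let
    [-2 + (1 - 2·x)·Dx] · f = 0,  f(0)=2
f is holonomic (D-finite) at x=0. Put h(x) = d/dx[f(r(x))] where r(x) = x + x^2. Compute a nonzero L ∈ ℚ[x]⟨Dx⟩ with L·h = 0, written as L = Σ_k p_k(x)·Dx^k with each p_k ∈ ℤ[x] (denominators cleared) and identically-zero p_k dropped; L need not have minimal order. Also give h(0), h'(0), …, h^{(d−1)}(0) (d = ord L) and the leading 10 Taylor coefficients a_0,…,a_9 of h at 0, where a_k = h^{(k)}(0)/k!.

f: a_k = 2, 4, 8, 16, 32, 64, 128, 256, 512, 1024, …
Substitute x→r, Dx→(1/r')Dx; clear ⇒ L₀.
h₀' ⇒ L via d/dx closure of L₀.
L = (6 + 12·x + 12·x^2) + (-1 + 6·x^2 + 4·x^3)·Dx  (order 1).
h: a_k = 4, 24, 96, 352, 1200, 3936, 12544, 39168, 120384, 365440, …
ICs: h(0) = 4.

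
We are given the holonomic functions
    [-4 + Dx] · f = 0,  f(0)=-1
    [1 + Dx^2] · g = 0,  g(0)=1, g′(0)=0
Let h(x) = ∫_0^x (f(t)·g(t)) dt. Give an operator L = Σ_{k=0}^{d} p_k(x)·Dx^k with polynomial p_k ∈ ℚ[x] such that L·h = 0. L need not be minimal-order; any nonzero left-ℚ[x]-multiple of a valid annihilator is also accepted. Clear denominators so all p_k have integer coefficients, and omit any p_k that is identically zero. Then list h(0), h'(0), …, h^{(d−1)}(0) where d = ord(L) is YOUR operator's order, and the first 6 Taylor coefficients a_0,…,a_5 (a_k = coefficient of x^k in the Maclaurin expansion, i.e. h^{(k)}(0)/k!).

L = 17·Dx - 8·Dx^2 + Dx^3  (order 3).
h: a_k = 0, -1, -2, -5/2, -13/6, -161/120, …
ICs: h(0) = 0, h′(0) = -1, h′′(0) = -4.

f: a_k = -1, -4, -8, -32/3, -32/3, -128/15, …
g: a_k = 1, 0, -1/2, 0, 1/24, 0, …
Product ⇒ symmetric product L₀, ord ≤ 2.
∫: right-multiply L₀ by Dx.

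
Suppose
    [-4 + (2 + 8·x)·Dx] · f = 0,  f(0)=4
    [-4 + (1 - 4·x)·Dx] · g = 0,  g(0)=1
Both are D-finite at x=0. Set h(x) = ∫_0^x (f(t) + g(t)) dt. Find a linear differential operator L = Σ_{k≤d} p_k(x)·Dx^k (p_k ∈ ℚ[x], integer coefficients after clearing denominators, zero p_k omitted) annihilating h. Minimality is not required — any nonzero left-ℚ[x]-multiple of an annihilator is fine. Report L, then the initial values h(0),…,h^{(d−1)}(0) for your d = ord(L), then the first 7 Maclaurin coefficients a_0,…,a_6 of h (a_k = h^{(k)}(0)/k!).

f: a_k = 4, 8, -8, 16, -40, 112, -336, …
g: a_k = 1, 4, 16, 64, 256, 1024, 4096, …
Weyl lclm of L_f,L_g ⇒ L₀ (ord ≤ 2).
h=∫₀ˣh₀: take L = L₀·Dx.
L = (40 + 96·x)·Dx + (-18 - 112·x - 288·x^2)·Dx^2 + (1 + 12·x - 16·x^2 - 192·x^3)·Dx^3  (order 3).
h: a_k = 0, 5, 6, 8/3, 20, 216/5, 568/3, …
ICs: h(0) = 0, h′(0) = 5, h′′(0) = 12.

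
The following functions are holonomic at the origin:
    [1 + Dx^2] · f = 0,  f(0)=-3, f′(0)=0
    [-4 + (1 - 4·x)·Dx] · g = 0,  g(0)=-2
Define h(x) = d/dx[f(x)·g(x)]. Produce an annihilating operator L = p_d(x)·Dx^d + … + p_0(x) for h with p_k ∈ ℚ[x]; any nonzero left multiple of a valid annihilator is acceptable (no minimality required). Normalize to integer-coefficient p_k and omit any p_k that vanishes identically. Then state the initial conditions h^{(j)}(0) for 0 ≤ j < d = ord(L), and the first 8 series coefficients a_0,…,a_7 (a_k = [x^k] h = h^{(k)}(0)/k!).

L = (-31 - 8·x + 16·x^2) + (-8 + 32·x)·Dx + (1 - 8·x + 16·x^2)·Dx^2  (order 2).
h: a_k = 24, 186, 1116, 5953, 29765, 2857439/20, 20002073/30, 512053069/168, …
ICs: h(0) = 24, h′(0) = 186.

f: a_k = -3, 0, 3/2, 0, -1/8, 0, 1/240, 0, …
g: a_k = -2, -8, -32, -128, -512, -2048, -8192, -32768, …
f·g: L₀ = L_f ⊗_s L_g, ord ≤ 2·1.
Differentiate: ansatz ord ≤ ord L₀ ⇒ L.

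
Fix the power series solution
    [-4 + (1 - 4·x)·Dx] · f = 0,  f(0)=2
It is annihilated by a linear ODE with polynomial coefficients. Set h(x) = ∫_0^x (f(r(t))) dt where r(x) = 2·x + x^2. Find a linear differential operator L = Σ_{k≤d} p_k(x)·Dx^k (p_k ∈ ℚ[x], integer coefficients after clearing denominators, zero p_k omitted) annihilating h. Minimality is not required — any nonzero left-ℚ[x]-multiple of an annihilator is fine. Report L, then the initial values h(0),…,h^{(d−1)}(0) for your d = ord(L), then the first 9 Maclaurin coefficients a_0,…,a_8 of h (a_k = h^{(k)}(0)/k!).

f: a_k = 2, 8, 32, 128, 512, 2048, 8192, 32768, 131072, …
h₀=f(r): pull back L_f along r ⇒ L₀.
Integrate: L := L₀·Dx.
L = (8 + 8·x)·Dx + (-1 + 8·x + 4·x^2)·Dx^2  (order 2).
h: a_k = 0, 2, 8, 136/3, 288, 1952, 41344/3, 700544/7, 741888, …
ICs: h(0) = 0, h′(0) = 2.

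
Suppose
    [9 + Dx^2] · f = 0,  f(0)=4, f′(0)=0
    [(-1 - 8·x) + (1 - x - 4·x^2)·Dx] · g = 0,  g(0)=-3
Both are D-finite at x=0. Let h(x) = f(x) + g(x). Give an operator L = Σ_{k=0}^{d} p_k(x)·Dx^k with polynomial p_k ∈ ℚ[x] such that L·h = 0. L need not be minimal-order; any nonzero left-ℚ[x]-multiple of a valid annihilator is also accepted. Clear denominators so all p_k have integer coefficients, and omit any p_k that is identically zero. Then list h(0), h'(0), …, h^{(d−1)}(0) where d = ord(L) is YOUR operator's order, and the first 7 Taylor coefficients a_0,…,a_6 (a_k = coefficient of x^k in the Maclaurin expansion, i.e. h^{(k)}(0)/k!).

L = (-567 - 4806·x - 3321·x^2 - 9936·x^3 - 6480·x^4 - 10368·x^5) + (171 - 117·x - 441·x^2 + 135·x^3 - 540·x^4 - 3888·x^5 - 5184·x^6)·Dx + (-63 - 534·x - 369·x^2 - 1104·x^3 - 720·x^4 - 1152·x^5)·Dx^2 + (19 - 13·x - 49·x^2 + 15·x^3 - 60·x^4 - 432·x^5 - 576·x^6)·Dx^3  (order 3).
h: a_k = 1, -3, -33, -27, -147/2, -195, -10941/20, …
ICs: h(0) = 1, h′(0) = -3, h′′(0) = -66.

f: a_k = 4, 0, -18, 0, 27/2, 0, -81/20, …
g: a_k = -3, -3, -15, -27, -87, -195, -543, …
L₀ := lclm(L_f,L_g); ord L₀ ≤ 2+1.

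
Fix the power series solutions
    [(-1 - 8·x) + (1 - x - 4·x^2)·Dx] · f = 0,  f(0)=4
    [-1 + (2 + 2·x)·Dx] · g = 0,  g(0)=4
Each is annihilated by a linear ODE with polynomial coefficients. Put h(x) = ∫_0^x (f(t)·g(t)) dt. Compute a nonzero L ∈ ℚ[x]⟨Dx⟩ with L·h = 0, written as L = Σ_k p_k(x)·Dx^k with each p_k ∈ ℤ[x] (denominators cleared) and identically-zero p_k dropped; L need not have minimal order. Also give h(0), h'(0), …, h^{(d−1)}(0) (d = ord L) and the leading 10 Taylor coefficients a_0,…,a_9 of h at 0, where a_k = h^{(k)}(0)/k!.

f: a_k = 4, 4, 20, 36, 116, 260, 724, 1764, 4660, 11716, …
g: a_k = 4, 2, -1/2, 1/4, -5/32, 7/64, -21/256, 33/512, -429/8192, 715/16384, …
Sym-product of L_f,L_g gives L₀ (≤ ord 1).
∫: right-multiply L₀ by Dx.
L = (3 + 17·x + 12·x^2)·Dx + (-2 + 10·x^2 + 8·x^3)·Dx^2  (order 2).
h: a_k = 0, 16, 12, 86/3, 183/4, 4211/40, 20141/96, 215295/448, 1075135/1024, 44759491/18432, …
ICs: h(0) = 0, h′(0) = 16.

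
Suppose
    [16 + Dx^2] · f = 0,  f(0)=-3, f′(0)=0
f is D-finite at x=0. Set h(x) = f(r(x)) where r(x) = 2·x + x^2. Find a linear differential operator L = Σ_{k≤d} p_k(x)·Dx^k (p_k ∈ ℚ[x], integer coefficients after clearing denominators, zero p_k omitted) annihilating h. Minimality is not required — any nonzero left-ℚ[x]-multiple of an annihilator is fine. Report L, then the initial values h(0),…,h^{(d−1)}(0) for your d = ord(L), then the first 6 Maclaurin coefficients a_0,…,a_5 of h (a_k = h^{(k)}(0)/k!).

f: a_k = -3, 0, 24, 0, -32, 0, …
Substitute x→r, Dx→(1/r')Dx; clear ⇒ L₀.
L = (64 + 192·x + 192·x^2 + 64·x^3) - Dx + (1 + x)·Dx^2  (order 2).
h: a_k = -3, 0, 96, 96, -488, -1024, …
ICs: h(0) = -3, h′(0) = 0.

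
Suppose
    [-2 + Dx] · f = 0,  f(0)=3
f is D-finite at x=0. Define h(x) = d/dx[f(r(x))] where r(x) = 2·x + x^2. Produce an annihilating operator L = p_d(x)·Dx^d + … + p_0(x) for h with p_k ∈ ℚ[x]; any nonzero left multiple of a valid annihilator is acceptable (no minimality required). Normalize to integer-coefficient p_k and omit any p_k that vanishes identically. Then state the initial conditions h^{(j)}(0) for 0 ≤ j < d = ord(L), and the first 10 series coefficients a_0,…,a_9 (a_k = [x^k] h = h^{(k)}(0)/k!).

f: a_k = 3, 6, 6, 4, 2, 4/5, 4/15, 8/105, 2/105, 4/945, …
h₀=f(r): pull back L_f along r ⇒ L₀.
h₀' ⇒ L via d/dx closure of L₀.
L = (5 + 8·x + 4·x^2) + (-1 - x)·Dx  (order 1).
h: a_k = 12, 60, 168, 344, 568, 3992/5, 2960/3, 115088/105, 116744/105, 140696/135, …
ICs: h(0) = 12.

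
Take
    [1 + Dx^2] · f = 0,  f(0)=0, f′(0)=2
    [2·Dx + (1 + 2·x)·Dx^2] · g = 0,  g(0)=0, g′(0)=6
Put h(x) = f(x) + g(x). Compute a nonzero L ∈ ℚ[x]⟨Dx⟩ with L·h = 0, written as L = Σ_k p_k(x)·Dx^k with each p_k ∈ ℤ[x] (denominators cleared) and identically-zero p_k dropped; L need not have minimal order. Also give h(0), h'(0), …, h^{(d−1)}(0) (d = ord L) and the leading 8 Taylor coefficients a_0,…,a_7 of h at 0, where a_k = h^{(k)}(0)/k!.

L = (50 + 8·x + 8·x^2)·Dx + (9 + 22·x + 12·x^2 + 8·x^3)·Dx^2 + (50 + 8·x + 8·x^2)·Dx^3 + (9 + 22·x + 12·x^2 + 8·x^3)·Dx^4  (order 4).
h: a_k = 0, 8, -6, 23/3, -12, 1153/60, -32, 138239/2520, …
ICs: h(0) = 0, h′(0) = 8, h′′(0) = -12, h′′′(0) = 46.

f: a_k = 0, 2, 0, -1/3, 0, 1/60, 0, -1/2520, …
g: a_k = 0, 6, -6, 8, -12, 96/5, -32, 384/7, …
Sum ⇒ L₀ = lclm(L_f,L_g) in ℚ(x)⟨Dx⟩.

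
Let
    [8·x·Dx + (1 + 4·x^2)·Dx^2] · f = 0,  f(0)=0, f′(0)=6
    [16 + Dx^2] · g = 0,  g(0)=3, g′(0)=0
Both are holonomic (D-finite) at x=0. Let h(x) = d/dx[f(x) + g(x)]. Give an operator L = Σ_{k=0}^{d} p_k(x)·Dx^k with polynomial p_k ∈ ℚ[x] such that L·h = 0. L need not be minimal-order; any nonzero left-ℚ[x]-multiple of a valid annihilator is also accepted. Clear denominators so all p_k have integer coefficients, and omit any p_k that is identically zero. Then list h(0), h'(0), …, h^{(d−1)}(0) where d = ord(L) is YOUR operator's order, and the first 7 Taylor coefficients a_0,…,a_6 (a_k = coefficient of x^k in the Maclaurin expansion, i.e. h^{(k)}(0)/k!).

f: a_k = 0, 6, 0, -8, 0, 96/5, 0, …
g: a_k = 3, 0, -24, 0, 32, 0, -256/15, …
h₀=f+g: left-lcm gives L₀, ord ≤ 4.
h₀' ⇒ L via d/dx closure of L₀.
L = (-512·x + 5120·x^3 + 4096·x^5) + (16 + 512·x^2 + 2304·x^4 + 2048·x^6)·Dx + (-32·x + 320·x^3 + 256·x^5)·Dx^2 + (1 + 32·x^2 + 144·x^4 + 128·x^6)·Dx^3  (order 3).
h: a_k = 6, -48, -24, 128, 96, -512/5, -384, …
ICs: h(0) = 6, h′(0) = -48, h′′(0) = -48.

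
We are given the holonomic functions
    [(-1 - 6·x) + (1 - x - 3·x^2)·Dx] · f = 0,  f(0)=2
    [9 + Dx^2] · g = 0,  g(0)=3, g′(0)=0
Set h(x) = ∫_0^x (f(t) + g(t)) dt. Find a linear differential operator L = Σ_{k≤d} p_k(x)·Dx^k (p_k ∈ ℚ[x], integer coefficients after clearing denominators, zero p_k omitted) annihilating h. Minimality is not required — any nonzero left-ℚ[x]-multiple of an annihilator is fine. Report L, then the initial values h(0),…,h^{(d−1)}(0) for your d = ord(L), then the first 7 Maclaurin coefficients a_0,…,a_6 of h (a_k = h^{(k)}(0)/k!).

L = (459 + 2916·x + 1539·x^2 + 3888·x^3 + 3645·x^4 + 4374·x^5)·Dx + (-153 + 153·x + 378·x^2 - 405·x^3 + 2187·x^5 + 2187·x^6)·Dx^2 + (51 + 324·x + 171·x^2 + 432·x^3 + 405·x^4 + 486·x^5)·Dx^3 + (-17 + 17·x + 42·x^2 - 45·x^3 + 243·x^5 + 243·x^6)·Dx^4  (order 4).
h: a_k = 0, 5, 1, -11/6, 7/2, 77/8, 40/3, …
ICs: h(0) = 0, h′(0) = 5, h′′(0) = 2, h′′′(0) = -11.

f: a_k = 2, 2, 8, 14, 38, 80, 194, …
g: a_k = 3, 0, -27/2, 0, 81/8, 0, -243/80, …
L₀ := lclm(L_f,L_g); ord L₀ ≤ 1+2.
h=∫₀ˣh₀: take L = L₀·Dx.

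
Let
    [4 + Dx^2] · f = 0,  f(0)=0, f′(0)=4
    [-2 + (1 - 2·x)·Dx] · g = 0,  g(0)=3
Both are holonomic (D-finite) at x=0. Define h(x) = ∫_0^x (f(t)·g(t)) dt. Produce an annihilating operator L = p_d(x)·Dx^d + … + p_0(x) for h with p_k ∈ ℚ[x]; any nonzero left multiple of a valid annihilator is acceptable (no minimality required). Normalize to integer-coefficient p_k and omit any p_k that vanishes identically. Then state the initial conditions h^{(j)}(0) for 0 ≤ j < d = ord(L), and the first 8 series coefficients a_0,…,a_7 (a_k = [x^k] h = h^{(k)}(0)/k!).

f: a_k = 0, 4, 0, -8/3, 0, 8/15, 0, -16/315, …
g: a_k = 3, 6, 12, 24, 48, 96, 192, 384, …
Product ⇒ symmetric product L₀, ord ≤ 2.
∫: right-multiply L₀ by Dx.
L = (-4 + 8·x)·Dx + 4·Dx^2 + (-1 + 2·x)·Dx^3  (order 3).
h: a_k = 0, 0, 6, 8, 10, 16, 404/15, 1616/35, …
ICs: h(0) = 0, h′(0) = 0, h′′(0) = 12.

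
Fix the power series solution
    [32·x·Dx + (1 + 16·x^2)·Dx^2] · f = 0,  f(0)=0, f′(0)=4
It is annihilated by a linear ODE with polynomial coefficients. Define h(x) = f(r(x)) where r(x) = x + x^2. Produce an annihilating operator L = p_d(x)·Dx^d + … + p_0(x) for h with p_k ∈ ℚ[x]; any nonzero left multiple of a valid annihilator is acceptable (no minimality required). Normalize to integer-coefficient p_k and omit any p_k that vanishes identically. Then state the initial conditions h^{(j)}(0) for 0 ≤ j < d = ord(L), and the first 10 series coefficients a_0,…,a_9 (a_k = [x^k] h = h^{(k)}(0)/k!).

f: a_k = 0, 4, 0, -64/3, 0, 1024/5, 0, -16384/7, 0, 262144/9, …
Change of var in L_f (x↦r) gives L₀.
L = (-2 + 32·x + 128·x^2 + 192·x^3 + 96·x^4)·Dx + (1 + 2·x + 16·x^2 + 64·x^3 + 80·x^4 + 32·x^5)·Dx^2  (order 2).
h: a_k = 0, 4, 4, -64/3, -64, 704/5, 3008/3, -2048/7, -14336, -171008/9, …
ICs: h(0) = 0, h′(0) = 4.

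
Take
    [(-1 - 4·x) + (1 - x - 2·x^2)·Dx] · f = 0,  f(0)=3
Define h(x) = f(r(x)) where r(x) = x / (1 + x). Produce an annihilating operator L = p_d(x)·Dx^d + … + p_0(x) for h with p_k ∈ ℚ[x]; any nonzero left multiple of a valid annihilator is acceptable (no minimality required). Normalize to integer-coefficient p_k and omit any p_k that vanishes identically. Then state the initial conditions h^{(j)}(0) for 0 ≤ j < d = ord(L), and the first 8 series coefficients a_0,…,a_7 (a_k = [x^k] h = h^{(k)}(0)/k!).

L = (1 + 5·x) + (-1 - 2·x + x^2 + 2·x^3)·Dx  (order 1).
h: a_k = 3, 3, 6, 0, 12, -12, 36, -60, …
ICs: h(0) = 3.

f: a_k = 3, 3, 9, 15, 33, 63, 129, 255, …
f∘r: x↦r, Dx↦Dx/r' in L_f ⇒ L₀.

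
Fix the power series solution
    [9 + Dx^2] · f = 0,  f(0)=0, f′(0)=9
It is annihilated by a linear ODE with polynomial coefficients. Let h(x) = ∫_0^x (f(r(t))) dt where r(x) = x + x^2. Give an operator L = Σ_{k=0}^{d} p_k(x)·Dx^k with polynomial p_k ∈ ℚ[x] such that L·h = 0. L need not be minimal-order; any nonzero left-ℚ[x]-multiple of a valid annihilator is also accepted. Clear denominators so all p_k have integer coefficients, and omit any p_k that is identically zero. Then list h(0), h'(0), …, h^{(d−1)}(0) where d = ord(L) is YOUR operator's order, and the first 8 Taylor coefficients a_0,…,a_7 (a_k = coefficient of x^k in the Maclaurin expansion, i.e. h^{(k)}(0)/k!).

f: a_k = 0, 9, 0, -27/2, 0, 243/40, 0, -729/560, …
f∘r: x↦r, Dx↦Dx/r' in L_f ⇒ L₀.
h=∫h₀ ⇒ L = L₀·Dx.
L = (9 + 54·x + 108·x^2 + 72·x^3)·Dx - 2·Dx^2 + (1 + 2·x)·Dx^3  (order 3).
h: a_k = 0, 0, 9/2, 3, -27/8, -81/10, -459/80, 135/56, …
ICs: h(0) = 0, h′(0) = 0, h′′(0) = 9.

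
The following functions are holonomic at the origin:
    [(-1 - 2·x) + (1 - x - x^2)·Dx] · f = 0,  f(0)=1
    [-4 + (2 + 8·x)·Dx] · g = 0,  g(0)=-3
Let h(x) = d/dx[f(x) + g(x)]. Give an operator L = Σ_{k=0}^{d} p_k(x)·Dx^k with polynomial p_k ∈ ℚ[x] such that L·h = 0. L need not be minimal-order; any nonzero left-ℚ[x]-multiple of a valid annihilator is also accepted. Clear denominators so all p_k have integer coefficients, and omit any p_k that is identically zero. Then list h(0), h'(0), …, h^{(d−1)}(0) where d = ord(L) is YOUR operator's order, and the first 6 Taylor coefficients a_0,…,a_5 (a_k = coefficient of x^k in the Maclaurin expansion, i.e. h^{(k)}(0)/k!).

f: a_k = 1, 1, 2, 3, 5, 8, …
g: a_k = -3, -6, 6, -12, 30, -84, …
L₀ := lclm(L_f,L_g); ord L₀ ≤ 1+1.
Differentiate: ansatz ord ≤ ord L₀ ⇒ L.
L = (-42 - 132·x - 204·x^2 - 96·x^3 - 60·x^4) + (-3 - 96·x - 384·x^2 - 540·x^3 - 354·x^4 - 180·x^5)·Dx + (3 + 21·x + 33·x^2 - 26·x^3 - 78·x^4 - 98·x^5 - 40·x^6)·Dx^2  (order 2).
h: a_k = -5, 16, -27, 140, -380, 1590, …
ICs: h(0) = -5, h′(0) = 16.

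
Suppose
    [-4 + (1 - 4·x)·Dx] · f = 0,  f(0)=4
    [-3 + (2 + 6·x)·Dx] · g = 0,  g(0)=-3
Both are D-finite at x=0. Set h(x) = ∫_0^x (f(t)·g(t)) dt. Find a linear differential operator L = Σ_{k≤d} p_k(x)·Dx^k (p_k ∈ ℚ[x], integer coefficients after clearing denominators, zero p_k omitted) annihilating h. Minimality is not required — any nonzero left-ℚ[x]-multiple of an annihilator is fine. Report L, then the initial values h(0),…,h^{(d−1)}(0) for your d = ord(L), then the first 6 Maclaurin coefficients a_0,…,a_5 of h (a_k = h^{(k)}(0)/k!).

f: a_k = 4, 16, 64, 256, 1024, 4096, …
g: a_k = -3, -9/2, 27/8, -81/16, 1215/128, -5103/256, …
Product ⇒ symmetric product L₀, ord ≤ 1.
h=∫h₀ ⇒ L = L₀·Dx.
L = (11 + 12·x)·Dx + (-2 + 2·x + 24·x^2)·Dx^2  (order 2).
h: a_k = 0, -12, -33, -167/2, -4089/16, -129633/160, …
ICs: h(0) = 0, h′(0) = -12.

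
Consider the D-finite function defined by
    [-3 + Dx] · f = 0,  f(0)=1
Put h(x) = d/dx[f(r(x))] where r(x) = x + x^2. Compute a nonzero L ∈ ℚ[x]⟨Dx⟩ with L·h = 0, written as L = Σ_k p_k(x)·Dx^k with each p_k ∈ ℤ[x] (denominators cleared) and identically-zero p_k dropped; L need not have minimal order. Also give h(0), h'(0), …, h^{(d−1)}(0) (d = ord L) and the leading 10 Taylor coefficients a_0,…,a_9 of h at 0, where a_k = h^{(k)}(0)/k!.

L = (5 + 12·x + 12·x^2) + (-1 - 2·x)·Dx  (order 1).
h: a_k = 3, 15, 81/2, 171/2, 1161/8, 8613/40, 4509/16, 188217/560, 1646811/4480, 1678239/4480, …
ICs: h(0) = 3.

f: a_k = 1, 3, 9/2, 9/2, 27/8, 81/40, 81/80, 243/560, 729/4480, 243/4480, …
L₀ from L_f via x↦r, Dx↦r'^{-1}Dx.
h₀' ⇒ L via d/dx closure of L₀.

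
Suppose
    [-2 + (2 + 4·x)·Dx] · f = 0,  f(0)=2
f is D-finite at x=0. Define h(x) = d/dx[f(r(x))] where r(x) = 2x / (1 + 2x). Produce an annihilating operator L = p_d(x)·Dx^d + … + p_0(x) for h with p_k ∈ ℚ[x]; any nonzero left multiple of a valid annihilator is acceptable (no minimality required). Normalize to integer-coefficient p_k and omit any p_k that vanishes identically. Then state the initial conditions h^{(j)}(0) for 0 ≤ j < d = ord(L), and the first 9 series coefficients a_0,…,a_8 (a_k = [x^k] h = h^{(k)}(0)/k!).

L = (-6 - 24·x) + (-1 - 8·x - 12·x^2)·Dx  (order 1).
h: a_k = 4, -24, 120, -592, 3000, -15696, 84336, -462240, 2570328, …
ICs: h(0) = 4.

f: a_k = 2, 2, -1, 1, -5/4, 7/4, -21/8, 33/8, -429/64, …
f∘r: x↦r, Dx↦Dx/r' in L_f ⇒ L₀.
h₀' ⇒ L via d/dx closure of L₀.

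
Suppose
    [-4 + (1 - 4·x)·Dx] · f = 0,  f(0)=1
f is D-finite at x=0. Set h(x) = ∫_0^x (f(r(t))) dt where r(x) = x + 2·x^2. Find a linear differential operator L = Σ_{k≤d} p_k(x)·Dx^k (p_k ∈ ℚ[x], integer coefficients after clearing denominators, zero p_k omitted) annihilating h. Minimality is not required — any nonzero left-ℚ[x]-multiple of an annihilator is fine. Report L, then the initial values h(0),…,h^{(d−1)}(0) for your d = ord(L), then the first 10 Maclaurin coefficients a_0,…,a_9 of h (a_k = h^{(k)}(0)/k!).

f: a_k = 1, 4, 16, 64, 256, 1024, 4096, 16384, 65536, 262144, …
h₀=f(r): pull back L_f along r ⇒ L₀.
h=∫h₀ ⇒ L = L₀·Dx.
L = (4 + 16·x)·Dx + (-1 + 4·x + 8·x^2)·Dx^2  (order 2).
h: a_k = 0, 1, 2, 8, 32, 704/5, 640, 20992/7, 14336, 69632, …
ICs: h(0) = 0, h′(0) = 1.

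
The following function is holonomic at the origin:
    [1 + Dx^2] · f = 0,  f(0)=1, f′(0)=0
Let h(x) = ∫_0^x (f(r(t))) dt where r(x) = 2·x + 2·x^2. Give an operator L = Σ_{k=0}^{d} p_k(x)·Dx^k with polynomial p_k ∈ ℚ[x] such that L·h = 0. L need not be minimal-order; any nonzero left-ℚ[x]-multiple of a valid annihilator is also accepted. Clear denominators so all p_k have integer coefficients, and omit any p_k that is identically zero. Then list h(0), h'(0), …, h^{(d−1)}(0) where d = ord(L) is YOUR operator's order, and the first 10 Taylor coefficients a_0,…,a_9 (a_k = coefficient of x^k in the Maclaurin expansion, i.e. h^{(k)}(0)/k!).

L = (4 + 24·x + 48·x^2 + 32·x^3)·Dx - 2·Dx^2 + (1 + 2·x)·Dx^3  (order 3).
h: a_k = 0, 1, 0, -2/3, -1, -4/15, 4/9, 176/315, 4/15, -208/2835, …
ICs: h(0) = 0, h′(0) = 1, h′′(0) = 0.

f: a_k = 1, 0, -1/2, 0, 1/24, 0, -1/720, 0, 1/40320, 0, …
Change of var in L_f (x↦r) gives L₀.
h=∫₀ˣh₀: take L = L₀·Dx.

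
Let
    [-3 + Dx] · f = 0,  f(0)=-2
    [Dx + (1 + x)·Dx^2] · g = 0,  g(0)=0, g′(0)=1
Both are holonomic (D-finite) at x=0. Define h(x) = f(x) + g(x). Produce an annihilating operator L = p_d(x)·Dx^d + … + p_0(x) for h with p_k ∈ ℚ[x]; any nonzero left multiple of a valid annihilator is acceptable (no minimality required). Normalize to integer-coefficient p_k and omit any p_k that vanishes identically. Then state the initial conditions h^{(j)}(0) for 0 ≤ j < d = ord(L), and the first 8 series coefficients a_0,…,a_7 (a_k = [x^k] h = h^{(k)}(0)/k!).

L = (-15 - 9·x)·Dx + (-7 - 18·x - 9·x^2)·Dx^2 + (4 + 7·x + 3·x^2)·Dx^3  (order 3).
h: a_k = -2, -5, -19/2, -26/3, -7, -77/20, -263/120, -29/40, …
ICs: h(0) = -2, h′(0) = -5, h′′(0) = -19.

f: a_k = -2, -6, -9, -9, -27/4, -81/20, -81/40, -243/280, …
g: a_k = 0, 1, -1/2, 1/3, -1/4, 1/5, -1/6, 1/7, …
h₀=f+g: left-lcm gives L₀, ord ≤ 3.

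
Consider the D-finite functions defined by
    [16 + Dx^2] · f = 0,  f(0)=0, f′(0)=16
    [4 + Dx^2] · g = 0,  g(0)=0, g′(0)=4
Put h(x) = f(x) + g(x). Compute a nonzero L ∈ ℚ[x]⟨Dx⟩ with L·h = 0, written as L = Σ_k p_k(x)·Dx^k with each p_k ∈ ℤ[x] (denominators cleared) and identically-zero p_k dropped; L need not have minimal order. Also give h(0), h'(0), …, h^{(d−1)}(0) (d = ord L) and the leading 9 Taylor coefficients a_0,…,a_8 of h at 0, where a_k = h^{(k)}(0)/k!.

L = 64 + 20·Dx^2 + Dx^4  (order 4).
h: a_k = 0, 20, 0, -136/3, 0, 104/3, 0, -4112/315, 0, …
ICs: h(0) = 0, h′(0) = 20, h′′(0) = 0, h′′′(0) = -272.

f: a_k = 0, 16, 0, -128/3, 0, 512/15, 0, -4096/315, 0, …
g: a_k = 0, 4, 0, -8/3, 0, 8/15, 0, -16/315, 0, …
Weyl lclm of L_f,L_g ⇒ L₀ (ord ≤ 4).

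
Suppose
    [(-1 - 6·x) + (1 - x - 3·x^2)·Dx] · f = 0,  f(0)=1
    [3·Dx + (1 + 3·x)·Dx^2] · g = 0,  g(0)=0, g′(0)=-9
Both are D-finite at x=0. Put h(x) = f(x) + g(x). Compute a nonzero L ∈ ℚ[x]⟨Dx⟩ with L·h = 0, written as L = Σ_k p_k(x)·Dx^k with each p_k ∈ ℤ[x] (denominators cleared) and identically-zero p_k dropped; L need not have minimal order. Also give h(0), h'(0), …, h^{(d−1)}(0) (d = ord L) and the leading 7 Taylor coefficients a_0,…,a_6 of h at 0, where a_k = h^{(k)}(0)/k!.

f: a_k = 1, 1, 4, 7, 19, 40, 97, …
g: a_k = 0, -9, 27/2, -27, 243/4, -729/5, 729/2, …
Sum ⇒ L₀ = lclm(L_f,L_g) in ℚ(x)⟨Dx⟩.
L = (270 + 1422·x + 3780·x^2 + 2916·x^3 + 2916·x^4)·Dx + (24 + 468·x + 2736·x^2 + 5616·x^3 + 5994·x^4 + 4860·x^5)·Dx^2 + (-11 - 79·x - 129·x^2 + 171·x^3 + 783·x^4 + 1377·x^5 + 972·x^6)·Dx^3  (order 3).
h: a_k = 1, -8, 35/2, -20, 319/4, -529/5, 923/2, …
ICs: h(0) = 1, h′(0) = -8, h′′(0) = 35.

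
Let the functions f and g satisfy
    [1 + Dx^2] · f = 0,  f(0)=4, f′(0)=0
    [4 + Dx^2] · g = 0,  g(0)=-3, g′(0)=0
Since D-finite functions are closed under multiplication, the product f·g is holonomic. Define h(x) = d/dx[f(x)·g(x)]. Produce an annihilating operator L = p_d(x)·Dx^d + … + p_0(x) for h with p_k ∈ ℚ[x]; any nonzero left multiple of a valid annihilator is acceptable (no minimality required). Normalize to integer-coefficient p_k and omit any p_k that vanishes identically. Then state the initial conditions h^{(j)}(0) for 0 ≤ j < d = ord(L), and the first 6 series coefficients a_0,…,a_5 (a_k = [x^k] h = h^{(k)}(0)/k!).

f: a_k = 4, 0, -2, 0, 1/6, 0, …
g: a_k = -3, 0, 6, 0, -2, 0, …
L₀ := L_f ⊗_s L_g (sym. prod.), ord ≤ 4.
h₀' ⇒ L via d/dx closure of L₀.
L = 9 + 10·Dx^2 + Dx^4  (order 4).
h: a_k = 0, 60, 0, -82, 0, 73/2, …
ICs: h(0) = 0, h′(0) = 60, h′′(0) = 0, h′′′(0) = -492.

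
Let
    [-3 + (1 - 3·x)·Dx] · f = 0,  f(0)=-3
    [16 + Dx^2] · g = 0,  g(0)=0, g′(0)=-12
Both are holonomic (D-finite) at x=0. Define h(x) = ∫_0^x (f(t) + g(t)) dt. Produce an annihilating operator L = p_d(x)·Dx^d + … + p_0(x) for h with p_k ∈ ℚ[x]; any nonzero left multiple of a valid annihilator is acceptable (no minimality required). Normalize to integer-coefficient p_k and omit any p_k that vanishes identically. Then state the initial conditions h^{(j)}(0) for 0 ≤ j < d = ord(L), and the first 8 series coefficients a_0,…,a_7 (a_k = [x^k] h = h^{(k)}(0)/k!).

L = (1680 - 2304·x + 3456·x^2)·Dx + (-272 + 1584·x - 3456·x^2 + 3456·x^3)·Dx^2 + (105 - 144·x + 216·x^2)·Dx^3 + (-17 + 99·x - 216·x^2 + 216·x^3)·Dx^4  (order 4).
h: a_k = 0, -3, -21/2, -9, -49/4, -243/5, -3773/30, -2187/7, …
ICs: h(0) = 0, h′(0) = -3, h′′(0) = -21, h′′′(0) = -54.

f: a_k = -3, -9, -27, -81, -243, -729, -2187, -6561, …
g: a_k = 0, -12, 0, 32, 0, -128/5, 0, 1024/105, …
L₀ := lclm(L_f,L_g); ord L₀ ≤ 1+2.
h=∫h₀ ⇒ L = L₀·Dx.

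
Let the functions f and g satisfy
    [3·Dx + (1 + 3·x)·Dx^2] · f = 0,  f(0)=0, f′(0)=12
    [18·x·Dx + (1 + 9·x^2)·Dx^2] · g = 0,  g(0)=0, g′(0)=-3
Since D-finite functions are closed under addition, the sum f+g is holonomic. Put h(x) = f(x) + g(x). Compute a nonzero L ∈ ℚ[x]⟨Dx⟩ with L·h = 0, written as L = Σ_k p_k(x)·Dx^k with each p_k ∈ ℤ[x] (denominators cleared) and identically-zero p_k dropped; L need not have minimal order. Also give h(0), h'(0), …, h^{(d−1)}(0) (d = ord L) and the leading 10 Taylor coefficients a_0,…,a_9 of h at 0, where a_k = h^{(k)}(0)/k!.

f: a_k = 0, 12, -18, 36, -81, 972/5, -486, 8748/7, -6561/2, 8748, …
g: a_k = 0, -3, 0, 9, 0, -243/5, 0, 2187/7, 0, -2187, …
h₀=f+g: left-lcm gives L₀, ord ≤ 4.
L = (-18 - 162·x + 486·x^2 + 486·x^3)·Dx + (-12 - 36·x + 972·x^3 + 972·x^4)·Dx^2 + (-1 + 3·x + 18·x^2 + 54·x^3 + 243·x^4 + 243·x^5)·Dx^3  (order 3).
h: a_k = 0, 9, -18, 45, -81, 729/5, -486, 10935/7, -6561/2, 6561, …
ICs: h(0) = 0, h′(0) = 9, h′′(0) = -36.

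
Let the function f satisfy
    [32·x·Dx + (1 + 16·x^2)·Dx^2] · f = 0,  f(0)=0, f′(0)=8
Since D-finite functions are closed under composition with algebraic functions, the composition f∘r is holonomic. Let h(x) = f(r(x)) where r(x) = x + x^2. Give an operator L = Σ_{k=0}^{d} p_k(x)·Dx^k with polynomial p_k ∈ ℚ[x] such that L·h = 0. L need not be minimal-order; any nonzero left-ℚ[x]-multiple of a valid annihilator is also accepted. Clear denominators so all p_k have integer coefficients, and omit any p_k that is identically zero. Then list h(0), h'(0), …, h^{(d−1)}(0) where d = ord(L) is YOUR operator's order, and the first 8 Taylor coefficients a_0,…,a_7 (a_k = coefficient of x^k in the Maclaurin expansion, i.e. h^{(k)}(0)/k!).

L = (-2 + 32·x + 128·x^2 + 192·x^3 + 96·x^4)·Dx + (1 + 2·x + 16·x^2 + 64·x^3 + 80·x^4 + 32·x^5)·Dx^2  (order 2).
h: a_k = 0, 8, 8, -128/3, -128, 1408/5, 6016/3, -4096/7, …
ICs: h(0) = 0, h′(0) = 8.

f: a_k = 0, 8, 0, -128/3, 0, 2048/5, 0, -32768/7, …
f∘r: x↦r, Dx↦Dx/r' in L_f ⇒ L₀.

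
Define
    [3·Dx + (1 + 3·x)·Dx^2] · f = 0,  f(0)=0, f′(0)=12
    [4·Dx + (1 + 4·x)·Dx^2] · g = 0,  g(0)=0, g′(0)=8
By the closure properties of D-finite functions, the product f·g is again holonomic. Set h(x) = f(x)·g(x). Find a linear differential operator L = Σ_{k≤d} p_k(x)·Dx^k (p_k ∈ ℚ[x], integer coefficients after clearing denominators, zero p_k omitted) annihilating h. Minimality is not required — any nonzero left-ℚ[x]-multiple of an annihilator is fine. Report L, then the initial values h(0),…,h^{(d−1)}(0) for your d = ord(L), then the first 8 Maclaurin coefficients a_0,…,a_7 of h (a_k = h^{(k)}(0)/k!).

f: a_k = 0, 12, -18, 36, -81, 972/5, -486, 8748/7, …
g: a_k = 0, 8, -16, 128/3, -128, 2048/5, -4096/3, 32768/7, …
f·g: L₀ = L_f ⊗_s L_g, ord ≤ 2·2.
L = (600 + 4032·x + 6912·x^2)·Dx + (854 + 8808·x + 30240·x^2 + 34560·x^3)·Dx^2 + (172 + 2380·x + 12312·x^2 + 28224·x^3 + 24192·x^4)·Dx^3 + (7 + 122·x + 847·x^2 + 2928·x^3 + 5040·x^4 + 3456·x^5)·Dx^4  (order 4).
h: a_k = 0, 0, 96, -336, 1088, -3528, 58032/5, -194096/5, …
ICs: h(0) = 0, h′(0) = 0, h′′(0) = 192, h′′′(0) = -2016.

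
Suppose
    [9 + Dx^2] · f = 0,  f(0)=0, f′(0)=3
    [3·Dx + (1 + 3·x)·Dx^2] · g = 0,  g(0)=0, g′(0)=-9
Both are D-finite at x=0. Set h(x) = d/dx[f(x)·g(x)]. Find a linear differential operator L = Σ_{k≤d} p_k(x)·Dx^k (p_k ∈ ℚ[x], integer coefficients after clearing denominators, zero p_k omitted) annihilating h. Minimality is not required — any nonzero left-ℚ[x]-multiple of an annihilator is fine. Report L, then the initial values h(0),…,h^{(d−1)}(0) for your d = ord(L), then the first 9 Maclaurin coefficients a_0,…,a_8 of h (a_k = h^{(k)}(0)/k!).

L = (-675 - 3564·x - 10206·x^2 + 8748·x^3 + 94041·x^4 + 157464·x^5 + 78732·x^6) + (-216 - 864·x + 1620·x^2 + 14580·x^3 + 29160·x^4 + 17496·x^5)·Dx + (-84 - 396·x - 378·x^2 + 5832·x^3 + 23814·x^4 + 34992·x^5 + 17496·x^6)·Dx^2 + (-24 - 96·x + 180·x^2 + 1620·x^3 + 3240·x^4 + 1944·x^5)·Dx^3 + (-1 + 84·x^2 + 540·x^3 + 1485·x^4 + 1944·x^5 + 972·x^6)·Dx^4  (order 4).
h: a_k = 0, -54, 243/2, -162, 1215/2, -8019/4, 474579/80, -247131/14, 1476225/28, …
ICs: h(0) = 0, h′(0) = -54, h′′(0) = 243, h′′′(0) = -972.

f: a_k = 0, 3, 0, -9/2, 0, 81/40, 0, -243/560, 0, …
g: a_k = 0, -9, 27/2, -27, 243/4, -729/5, 729/2, -6561/7, 19683/8, …
Sym-product of L_f,L_g gives L₀ (≤ ord 4).
h₀' ⇒ L via d/dx closure of L₀.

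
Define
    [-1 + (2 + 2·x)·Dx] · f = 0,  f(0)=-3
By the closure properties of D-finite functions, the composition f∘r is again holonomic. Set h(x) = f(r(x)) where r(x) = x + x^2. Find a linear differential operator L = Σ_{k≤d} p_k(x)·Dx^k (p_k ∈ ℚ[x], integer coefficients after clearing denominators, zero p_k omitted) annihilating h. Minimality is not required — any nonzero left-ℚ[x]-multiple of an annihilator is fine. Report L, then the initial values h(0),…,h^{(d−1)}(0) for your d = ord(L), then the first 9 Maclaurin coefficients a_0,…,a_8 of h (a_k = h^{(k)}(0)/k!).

L = (-1 - 2·x) + (2 + 2·x + 2·x^2)·Dx  (order 1).
h: a_k = -3, -3/2, -9/8, 9/16, -9/128, -45/256, 171/1024, -63/2048, -2601/32768, …
ICs: h(0) = -3.

f: a_k = -3, -3/2, 3/8, -3/16, 15/128, -21/256, 63/1024, -99/2048, 1287/32768, …
f∘r: x↦r, Dx↦Dx/r' in L_f ⇒ L₀.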